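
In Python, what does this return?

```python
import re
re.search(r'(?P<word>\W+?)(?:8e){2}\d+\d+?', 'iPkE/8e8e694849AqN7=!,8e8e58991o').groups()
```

('/',)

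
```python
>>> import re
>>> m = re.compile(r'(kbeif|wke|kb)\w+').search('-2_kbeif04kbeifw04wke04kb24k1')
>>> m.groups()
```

('kbeif',)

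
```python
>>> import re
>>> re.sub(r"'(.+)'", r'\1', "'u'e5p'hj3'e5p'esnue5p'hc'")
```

"u'e5p'hj3'e5p'esnue5p'hc"

Matches: at [0:26] → "'u'e5p'hj3'e5p'esnue5p'hc'".
`\1` in the replacement pulls in group 1's text for each match.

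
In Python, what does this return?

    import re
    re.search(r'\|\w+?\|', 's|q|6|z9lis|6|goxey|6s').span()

(1, 4)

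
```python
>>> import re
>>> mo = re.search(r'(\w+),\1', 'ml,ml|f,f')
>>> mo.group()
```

'ml,ml'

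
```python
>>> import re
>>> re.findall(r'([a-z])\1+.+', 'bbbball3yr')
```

['b']

The backreference `\1` re-matches whatever the first group consumed, character for character.
Walking the string: at [0:10] match 'bbbball3yr', group 1 = 'b'.
One capturing group, so `findall` returns just the captured substring from the one match — 1 in all.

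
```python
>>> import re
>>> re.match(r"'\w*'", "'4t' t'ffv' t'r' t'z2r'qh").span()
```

`re.match` only tries the pattern at the start of the string.
The match spans [0:4] → "'4t'".

(0, 4)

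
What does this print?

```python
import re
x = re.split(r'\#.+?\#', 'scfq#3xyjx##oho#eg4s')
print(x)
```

['scfq', '', 'eg4s']

A non-greedy quantifier consumes as few characters as it can — just enough that the remainder of the pattern still matches from where it stops; whatever follows it matches normally.
Matches to split on: at [4:11] → '#3xyjx#'; at [11:16] → '#oho#'.
The string is cut at each match, leaving 3 pieces.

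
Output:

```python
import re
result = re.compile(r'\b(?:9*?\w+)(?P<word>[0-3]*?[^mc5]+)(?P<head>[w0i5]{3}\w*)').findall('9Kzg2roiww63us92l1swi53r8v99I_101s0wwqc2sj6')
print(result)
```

[('s', '0wwqc2sj6')]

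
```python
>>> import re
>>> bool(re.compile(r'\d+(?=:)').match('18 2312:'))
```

Because the assertion is zero-width, the text it checks is not consumed and won't appear in the result.
`re.match` won't scan ahead — the pattern has to work from the very first character.
Here position 0 doesn't satisfy it, so the call returns None, and `bool(None)` is False.

False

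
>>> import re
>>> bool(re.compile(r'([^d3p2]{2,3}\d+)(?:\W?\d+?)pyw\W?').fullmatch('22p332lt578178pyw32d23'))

False

`re.fullmatch` is like wrapping the pattern in `^…$` (in single-line mode).
Here the pattern can't cover the whole string, so the call returns None, and `bool(None)` is False.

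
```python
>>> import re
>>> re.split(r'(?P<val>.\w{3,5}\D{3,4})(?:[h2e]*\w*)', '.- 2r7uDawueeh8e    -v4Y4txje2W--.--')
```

Pattern: any character, then 3 to 5 of a word character, then 3 to 4 of a non-digit (captured as 'val'); then zero or more of one of [h2e], then zero or more of a word character (non-capturing group).
Matches to split on: at [2:16] → ' 2r7uDawueeh8e'; at [20:31] → '-v4Y4txje2W'.
`re.split` interleaves the captured-group text with the surrounding fragments.

['.-', ' 2r7uDawue', '    ', '-v4Y4txje', '--.--']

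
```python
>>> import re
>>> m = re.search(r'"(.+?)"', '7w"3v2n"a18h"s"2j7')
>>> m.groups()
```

('3v2n',)

Lazy quantifiers expand one character at a time until the remainder of the pattern can match.
`search` walks the string left to right and returns the first match it finds.
The match spans [2:8] → '"3v2n"'.
Captured: group 1 = '3v2n'.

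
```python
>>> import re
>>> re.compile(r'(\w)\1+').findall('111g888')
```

A backreference is literal: `\1` must see the identical characters the first group matched.
Matches: at [0:3] match '111', group 1 = '1'; at [4:7] match '888', group 1 = '8'.
`findall` collects group 1 from each match (2 total).

['1', '8']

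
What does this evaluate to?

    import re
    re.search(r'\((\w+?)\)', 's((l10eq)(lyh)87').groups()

('l10eq',)

`re.search` scans for the first position where the pattern succeeds.
The match spans [2:9] → '(l10eq)'.
Captured: group 1 = 'l10eq'.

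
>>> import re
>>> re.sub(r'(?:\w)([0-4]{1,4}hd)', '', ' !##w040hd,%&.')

' !##,%&.'

Pattern: a word character (non-capturing group); then 1 to 4 of a character in [0-4], then the literal 'hd' (captured).
Matches: at [4:10] → 'w040hd'.
`sub` substitutes '' at each match site.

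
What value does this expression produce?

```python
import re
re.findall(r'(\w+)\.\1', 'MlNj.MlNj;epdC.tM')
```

['MlNj']

`\1` is not a pattern — it's the concrete string captured by group 1, re-applied verbatim.
Scanning left to right: at [0:9] match 'MlNj.MlNj', group 1 = 'MlNj'.
With a single group, `findall` returns only what that group captured — 1 item.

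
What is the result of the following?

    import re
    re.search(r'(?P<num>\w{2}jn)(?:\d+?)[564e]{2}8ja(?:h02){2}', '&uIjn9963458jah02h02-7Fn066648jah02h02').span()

Pattern: exactly 2 of a word character, then the literal 'jn' (captured as 'num'); then one or more of a digit (lazy) (non-capturing group); then exactly 2 of one of [564e], then the literal '8ja', then the literal 'h02' repeated 2 times.
`search` walks the string left to right and returns the first match it finds.
The match spans [1:20] → 'uIjn9963458jah02h02'.
Captured: group 1 = 'uIjn'.

(1, 20)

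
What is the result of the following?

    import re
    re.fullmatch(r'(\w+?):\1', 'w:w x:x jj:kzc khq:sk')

`re.fullmatch` requires the pattern to consume the entire string.
Here the pattern can't cover the whole string, so the call returns None.

None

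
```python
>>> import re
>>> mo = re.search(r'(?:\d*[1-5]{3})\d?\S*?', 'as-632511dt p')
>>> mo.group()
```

'632511'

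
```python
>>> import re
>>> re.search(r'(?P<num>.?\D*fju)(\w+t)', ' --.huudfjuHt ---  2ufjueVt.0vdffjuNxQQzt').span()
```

The pattern matches optionally any character, then zero or more of a non-digit, then the literal 'fju' (captured as 'num'); then one or more of a word character, then the literal 't' (captured).
`search` walks the string left to right and returns the first match it finds.
The match spans [0:13] → ' --.huudfjuHt'.
Captured: group 1 = ' --.huudfju', group 2 = 'Ht'.

(0, 13)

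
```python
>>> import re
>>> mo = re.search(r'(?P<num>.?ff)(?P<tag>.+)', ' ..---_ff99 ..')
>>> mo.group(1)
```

'_ff'

The match spans [6:14] → '_ff99 ..'.
Captured: group 1 = '_ff', group 2 = '99 ..'.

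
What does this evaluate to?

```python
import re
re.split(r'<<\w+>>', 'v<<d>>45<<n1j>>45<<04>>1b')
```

Matches to split on: at [1:6] → '<<d>>'; at [8:15] → '<<n1j>>'; at [17:23] → '<<04>>'.
Splitting on the pattern gives 4 pieces.

['v', '45', '45', '1b']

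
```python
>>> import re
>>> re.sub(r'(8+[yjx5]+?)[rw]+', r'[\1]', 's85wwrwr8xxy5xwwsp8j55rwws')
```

The pattern matches one or more of the literal '8', then one or more of one of [yjx5] (lazy) (captured); then one or more of one of [rw].
Matches: at [1:8] → '85wwrwr'; at [8:16] → '8xxy5xww'; at [18:25] → '8j55rww'.
The replacement refers to a captured group, so each match is rewritten using its own captured text.

's[85][8xxy5x]sp[8j55]s'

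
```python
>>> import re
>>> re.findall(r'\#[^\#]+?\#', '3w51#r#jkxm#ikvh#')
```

Walking the string: at [4:7] → '#r#'; at [11:17] → '#ikvh#'.
No capturing groups, so `findall` returns the 2 full match strings.

['#r#', '#ikvh#']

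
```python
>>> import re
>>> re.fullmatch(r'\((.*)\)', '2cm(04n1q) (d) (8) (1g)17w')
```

None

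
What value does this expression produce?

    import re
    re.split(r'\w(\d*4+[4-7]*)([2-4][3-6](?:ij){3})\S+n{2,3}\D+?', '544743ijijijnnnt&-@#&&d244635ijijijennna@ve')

['', '447', '43ijijij', '@ve']

The pattern matches a word character; then zero or more of a digit, then one or more of the literal '4', then zero or more of a character in [4-7] (captured); then a character in [2-4], then a character in [3-6], then the literal 'ij' repeated 3 times (captured); then one or more of a non-whitespace character; then 2 to 3 of a literal 'n', then one or more of a non-digit (lazy).
Matches to split on: at [0:40] → '544743ijijijnnnt&-@#&&d244635ijijijennna'.
Because the pattern has a capturing group, `split` also inserts each captured text between the pieces.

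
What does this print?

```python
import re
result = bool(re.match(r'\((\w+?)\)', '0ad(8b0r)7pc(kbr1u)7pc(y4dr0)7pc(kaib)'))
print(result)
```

False

`match` is anchored at position 0; if the pattern doesn't fit there, it returns None.
Here the string doesn't start with a match, so the call returns None, and `bool(None)` is False.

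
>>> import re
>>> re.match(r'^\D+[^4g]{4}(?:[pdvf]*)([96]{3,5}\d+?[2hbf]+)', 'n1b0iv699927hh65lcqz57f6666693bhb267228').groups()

('699927hh',)

The match spans [0:14] → 'n1b0iv699927hh'.
Captured: group 1 = '699927hh'.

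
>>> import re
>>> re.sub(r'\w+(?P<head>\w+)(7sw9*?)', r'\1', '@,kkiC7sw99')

Pattern: one or more of a word character; then one or more of a word character (captured as 'head'); then the literal '7sw', then zero or more of a literal '9' (lazy) (captured).
Matches: at [2:9] → 'kkiC7sw'.
`\1` in the replacement pulls in group 1's text for each match.

'@,C99'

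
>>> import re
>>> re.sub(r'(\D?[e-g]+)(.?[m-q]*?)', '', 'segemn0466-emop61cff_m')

Each match is replaced by ''.

'n0466op61m'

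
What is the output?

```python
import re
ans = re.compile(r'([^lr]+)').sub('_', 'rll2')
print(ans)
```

`sub` substitutes '_' at each match site.

rll_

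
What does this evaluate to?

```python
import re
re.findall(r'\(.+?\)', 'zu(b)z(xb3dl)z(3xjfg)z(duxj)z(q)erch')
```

['(b)', '(xb3dl)', '(3xjfg)', '(duxj)', '(q)']

Scanning left to right: at [2:5] → '(b)'; at [6:13] → '(xb3dl)'; at [14:21] → '(3xjfg)'; at [22:28] → '(duxj)'; at [29:32] → '(q)'.
No capturing groups, so `findall` returns the 5 full match strings.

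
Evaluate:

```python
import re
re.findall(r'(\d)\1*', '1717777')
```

['1', '7', '1', '7']

`\1` is not a pattern — it's the concrete string captured by group 1, re-applied verbatim.
Matches: at [0:1] match '1', group 1 = '1'; at [1:2] match '7', group 1 = '7'; at [2:3] match '1', group 1 = '1'; at [3:7] match '7777', group 1 = '7'.
One capturing group, so `findall` returns just the captured substring from each match — 4 in all.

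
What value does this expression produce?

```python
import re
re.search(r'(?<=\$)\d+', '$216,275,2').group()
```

'216'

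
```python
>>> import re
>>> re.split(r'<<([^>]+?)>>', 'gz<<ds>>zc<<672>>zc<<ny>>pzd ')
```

['gz', 'ds', 'zc', '672', 'zc', 'ny', 'pzd ']

Because the pattern has a capturing group, `split` also inserts each captured text between the pieces.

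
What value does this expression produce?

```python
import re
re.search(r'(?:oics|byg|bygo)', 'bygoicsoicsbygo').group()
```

'byg'

Alternation tries branches left to right and keeps the first one that lets the overall match succeed at that position.
`re.search` tries every starting position until one works.
The match spans [0:3] → 'byg'.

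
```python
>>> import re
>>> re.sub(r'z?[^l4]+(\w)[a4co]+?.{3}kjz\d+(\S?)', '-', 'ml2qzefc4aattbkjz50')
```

The pattern matches optionally the literal 'z', then one or more of any character except [l4]; then a word character (captured); then one or more of one of [a4co] (lazy), then exactly 3 of any character, then the literal 'kjz'; then one or more of a digit; then optionally a non-whitespace character (captured).
Matches: at [2:19] → '2qzefc4aattbkjz50'.
Every occurrence is swapped for '-'.

'ml-'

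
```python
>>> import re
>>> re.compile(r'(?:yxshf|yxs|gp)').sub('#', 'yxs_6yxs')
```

Each match is replaced by '#'.

'#_6#'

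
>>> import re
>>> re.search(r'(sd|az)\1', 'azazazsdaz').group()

A backreference is literal: `\1` must see the identical characters the first group matched.
`re.search` tries every starting position until one works.
The match spans [0:4] → 'azaz'.
Captured: group 1 = 'az'.

'azaz'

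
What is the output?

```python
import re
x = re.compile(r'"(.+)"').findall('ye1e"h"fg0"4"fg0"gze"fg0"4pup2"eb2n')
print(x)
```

['h"fg0"4"fg0"gze"fg0"4pup2']

Because there's exactly one group, `findall` drops the full match and keeps group 1 from the one hit.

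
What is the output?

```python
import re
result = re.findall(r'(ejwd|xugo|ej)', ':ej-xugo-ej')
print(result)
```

Scanning left to right: at [1:3] match 'ej', group 1 = 'ej'; at [4:8] match 'xugo', group 1 = 'xugo'; at [9:11] match 'ej', group 1 = 'ej'.
Because there's exactly one group, `findall` drops the full match and keeps group 1 from each hit.

['ej', 'xugo', 'ej']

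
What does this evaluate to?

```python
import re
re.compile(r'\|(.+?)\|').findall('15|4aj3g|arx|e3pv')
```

['4aj3g']

The `?` after the quantifier makes it lazy — it takes as little as possible before letting the rest of the pattern try.
With a single group, `findall` returns only what that group captured — 1 item.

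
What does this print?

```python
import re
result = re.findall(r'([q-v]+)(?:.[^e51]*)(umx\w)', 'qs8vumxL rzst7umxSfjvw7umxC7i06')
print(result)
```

This matches one or more of a character in [q-v] (captured); then any character, then zero or more of any character except [e51] (non-capturing group); then the literal 'umx', then a word character (captured).
Scanning left to right: at [0:27] match 'qs8vumxL rzst7umxSfjvw7umxC', groups = ('qs', 'umxC').
With 2 capturing groups, `findall` returns a 2-tuple per match.

[('qs', 'umxC')]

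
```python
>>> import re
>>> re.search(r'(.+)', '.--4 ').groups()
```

('.--4 ',)

This matches one or more of any character (captured).
`re.search` tries every starting position until one works.
The match spans [0:5] → '.--4 '.
Captured: group 1 = '.--4 '.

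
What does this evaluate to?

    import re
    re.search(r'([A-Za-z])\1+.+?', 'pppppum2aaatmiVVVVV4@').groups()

('p',)

`\1` is not a pattern — it's the concrete string captured by group 1, re-applied verbatim.
Unlike `match`, `search` isn't anchored — it looks for the pattern anywhere in the string.
The match spans [0:6] → 'pppppu'.
Captured: group 1 = 'p'.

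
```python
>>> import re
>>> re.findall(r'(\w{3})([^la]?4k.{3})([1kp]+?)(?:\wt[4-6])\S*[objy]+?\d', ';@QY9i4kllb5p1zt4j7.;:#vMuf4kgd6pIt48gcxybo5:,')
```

This matches exactly 3 of a word character (captured); then optionally any character except [la], then the literal '4k', then exactly 3 of any character (captured); then one or more of one of [1kp] (lazy) (captured); then a word character, then a literal 't', then a character in [4-6] (non-capturing group); then zero or more of a non-whitespace character, then one or more of one of [objy] (lazy), then a digit.
With 3 capturing groups, `findall` returns a 3-tuple per match.

[('vMu', 'f4kgd6', 'p')]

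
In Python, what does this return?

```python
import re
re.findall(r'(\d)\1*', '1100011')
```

['1', '0', '1']

`\1` has to match the exact text group 1 already captured.
Scanning left to right: at [0:2] match '11', group 1 = '1'; at [2:5] match '000', group 1 = '0'; at [5:7] match '11', group 1 = '1'.
`findall` collects group 1 from each match (3 total).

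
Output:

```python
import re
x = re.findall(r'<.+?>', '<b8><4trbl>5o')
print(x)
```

`findall` yields the raw match text (2 of them) because the pattern has no groups.

['<b8>', '<4trbl>']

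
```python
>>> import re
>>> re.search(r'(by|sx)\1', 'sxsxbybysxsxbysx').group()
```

'sxsx'

The backreference `\1` re-matches whatever the first group consumed, character for character.
`re.search` tries every starting position until one works.
The match spans [0:4] → 'sxsx'.
Captured: group 1 = 'sx'.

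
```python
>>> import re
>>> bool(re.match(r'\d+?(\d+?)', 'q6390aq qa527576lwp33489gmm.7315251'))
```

Pattern: one or more of a digit (lazy); then one or more of a digit (lazy) (captured).
`re.match` won't scan ahead — the pattern has to work from the very first character.
Here position 0 doesn't satisfy it, so the call returns None, and `bool(None)` is False.

False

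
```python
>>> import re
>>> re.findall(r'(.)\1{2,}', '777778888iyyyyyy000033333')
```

['7', '8', 'y', '0', '3']

A backreference is literal: `\1` must see the identical characters the first group matched.
`findall` collects group 1 from each match (5 total).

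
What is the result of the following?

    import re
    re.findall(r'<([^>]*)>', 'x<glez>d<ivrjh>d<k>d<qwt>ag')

['glez', 'ivrjh', 'k', 'qwt']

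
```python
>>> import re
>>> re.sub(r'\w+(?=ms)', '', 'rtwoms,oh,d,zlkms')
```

'ms,oh,d,ms'

The `(?=…)`/`(?<=…)` assertion just peeks at neighbouring text; it doesn't advance the match position.
Matches: at [0:4] → 'rtwo'; at [12:15] → 'zlk'.
Every occurrence is swapped for ''.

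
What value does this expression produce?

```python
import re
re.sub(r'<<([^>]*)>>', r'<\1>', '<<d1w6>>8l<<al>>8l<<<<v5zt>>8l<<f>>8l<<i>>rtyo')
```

Matches: at [0:8] → '<<d1w6>>'; at [10:16] → '<<al>>'; at [18:28] → '<<<<v5zt>>'; at [30:35] → '<<f>>'; at [37:42] → '<<i>>'.
The replacement refers to a captured group, so each match is rewritten using its own captured text.

'<d1w6>8l<al>8l<<<v5zt>8l<f>8l<i>rtyo'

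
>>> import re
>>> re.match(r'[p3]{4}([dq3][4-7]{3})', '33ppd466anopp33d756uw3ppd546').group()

`re.match` won't scan ahead — the pattern has to work from the very first character.
The match spans [0:8] → '33ppd466'.

'33ppd466'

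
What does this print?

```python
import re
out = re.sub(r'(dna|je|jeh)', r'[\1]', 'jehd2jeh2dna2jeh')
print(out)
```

Branches in `(...|...)` are attempted left-to-right; the first branch that allows the whole pattern to succeed is taken.
Matches: at [0:2] → 'je'; at [5:7] → 'je'; at [9:12] → 'dna'; at [13:15] → 'je'.
The replacement refers to a captured group, so each match is rewritten using its own captured text.

[je]hd2[je]h2[dna]2[je]h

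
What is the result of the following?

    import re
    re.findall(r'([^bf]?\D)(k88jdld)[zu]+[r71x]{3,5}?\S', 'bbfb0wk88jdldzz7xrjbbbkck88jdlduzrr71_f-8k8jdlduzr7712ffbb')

[('0w', 'k88jdld'), ('kc', 'k88jdld')]

The pattern matches optionally any character except [bf], then a non-digit (captured); then the literal 'k8', then the literal '8jd', then the literal 'ld' (captured); then one or more of one of [zu], then 3 to 5 of one of [r71x] (lazy), then a non-whitespace character.
Scanning left to right: at [4:19] match '0wk88jdldzz7xrj', groups = ('0w', 'k88jdld'); at [22:37] match 'kck88jdlduzrr71', groups = ('kc', 'k88jdld').
`findall` packs the 2 group values into a tuple for every match.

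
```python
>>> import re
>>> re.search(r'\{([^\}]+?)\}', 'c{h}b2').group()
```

`re.search` scans for the first position where the pattern succeeds.
The match spans [1:4] → '{h}'.
Captured: group 1 = 'h'.

'{h}'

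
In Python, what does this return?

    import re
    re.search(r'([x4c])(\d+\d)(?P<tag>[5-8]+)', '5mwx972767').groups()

The pattern matches one of [x4c] (captured); then one or more of a digit, then a digit (captured); then one or more of a character in [5-8] (captured as 'tag').
`re.search` tries every starting position until one works.
The match spans [3:10] → 'x972767'.
Captured: group 1 = 'x', group 2 = '97276', group 3 = '7'.

('x', '97276', '7')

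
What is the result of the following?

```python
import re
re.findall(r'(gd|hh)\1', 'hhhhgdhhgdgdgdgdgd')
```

['hh', 'gd', 'gd']

The backreference `\1` re-matches whatever the first group consumed, character for character.
With a single group, `findall` returns only what that group captured — 3 items.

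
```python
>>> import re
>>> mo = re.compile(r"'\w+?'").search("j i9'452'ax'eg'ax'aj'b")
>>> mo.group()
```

`re.search` scans for the first position where the pattern succeeds.
The match spans [4:9] → "'452'".

"'452'"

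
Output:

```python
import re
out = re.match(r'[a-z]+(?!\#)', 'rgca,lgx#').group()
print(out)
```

A negative assertion filters positions out without eating any characters.
`re.match` won't scan ahead — the pattern has to work from the very first character.
The match spans [0:4] → 'rgca'.

rgca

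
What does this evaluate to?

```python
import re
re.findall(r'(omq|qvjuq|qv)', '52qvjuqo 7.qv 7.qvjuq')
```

['qvjuq', 'qv', 'qvjuq']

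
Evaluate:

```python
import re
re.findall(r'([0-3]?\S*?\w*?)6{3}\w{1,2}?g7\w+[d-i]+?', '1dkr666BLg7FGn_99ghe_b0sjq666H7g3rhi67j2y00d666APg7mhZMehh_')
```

Because there's exactly one group, `findall` drops the full match and keeps group 1 from the one hit.

['1dkr']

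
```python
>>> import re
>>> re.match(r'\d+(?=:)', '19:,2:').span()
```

(0, 2)

Lookahead/lookbehind check context without consuming it, so the matched span excludes the asserted characters.
`re.match` only tries the pattern at the start of the string.
The match spans [0:2] → '19'.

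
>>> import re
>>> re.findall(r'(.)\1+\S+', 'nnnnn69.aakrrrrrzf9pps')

['n']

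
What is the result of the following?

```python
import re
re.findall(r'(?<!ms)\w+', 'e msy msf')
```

The negative lookaround is zero-width — it rules out positions where the adjacent text would match, without consuming anything.
With no groups in the pattern, `findall` gives back each whole match — 3 here.

['e', 'msy', 'msf']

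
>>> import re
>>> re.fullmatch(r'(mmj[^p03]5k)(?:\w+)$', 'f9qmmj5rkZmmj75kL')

None

`re.fullmatch` is like wrapping the pattern in `^…$` (in single-line mode).
Here the string isn't matched end-to-end, so the call returns None.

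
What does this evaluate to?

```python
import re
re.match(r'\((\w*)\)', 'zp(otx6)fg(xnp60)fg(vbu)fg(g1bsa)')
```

None

`re.match` won't scan ahead — the pattern has to work from the very first character.
Here position 0 doesn't satisfy it, so the call returns None.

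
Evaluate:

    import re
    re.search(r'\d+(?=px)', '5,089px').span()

(2, 5)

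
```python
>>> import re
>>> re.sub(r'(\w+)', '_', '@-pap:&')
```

'@-_:&'

The pattern matches one or more of a word character (captured).
Matches: at [2:5] → 'pap'.
Each match is replaced by '_'.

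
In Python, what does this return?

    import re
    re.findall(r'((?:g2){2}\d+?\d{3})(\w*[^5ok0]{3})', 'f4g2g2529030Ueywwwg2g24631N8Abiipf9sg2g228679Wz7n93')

[('g2g25290', '30Ueywwwg2g24631N8Abiipf9sg2g228679Wz7n93')]

The pattern matches the literal 'g2' repeated 2 times, then one or more of a digit (lazy), then exactly 3 of a digit (captured); then zero or more of a word character, then exactly 3 of any character except [5ok0] (captured).
With the lazy modifier that quantifier settles for the fewest repetitions that let the rest of the pattern succeed (the atoms after it are unaffected and can still be greedy).
Scanning left to right: at [2:51] match 'g2g2529030Ueywwwg2g24631N8Abiipf9sg2g228679Wz7n93', groups = ('g2g25290', '30Ueywwwg2g24631N8Abiipf9sg2g228679Wz7n93').
Multiple groups make `findall` return tuples — one 2-tuple for the one match.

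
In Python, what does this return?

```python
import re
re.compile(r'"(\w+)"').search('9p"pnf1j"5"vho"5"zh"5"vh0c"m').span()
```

Unlike `match`, `search` isn't anchored — it looks for the pattern anywhere in the string.
The match spans [2:9] → '"pnf1j"'.
Captured: group 1 = 'pnf1j'.

(2, 9)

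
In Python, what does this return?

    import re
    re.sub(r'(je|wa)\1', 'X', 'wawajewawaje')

A backreference is literal: `\1` must see the identical characters the first group matched.
Matches: at [0:4] → 'wawa'; at [6:10] → 'wawa'.
`sub` substitutes 'X' at each match site.

'XjeXje'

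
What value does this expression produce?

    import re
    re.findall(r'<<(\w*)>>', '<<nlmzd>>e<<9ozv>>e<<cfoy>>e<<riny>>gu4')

['nlmzd', '9ozv', 'cfoy', 'riny']

Because there's exactly one group, `findall` drops the full match and keeps group 1 from each hit.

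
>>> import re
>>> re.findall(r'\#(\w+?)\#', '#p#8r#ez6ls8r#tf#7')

One capturing group, so `findall` returns just the captured substring from each match — 2 in all.

['p', 'ez6ls8r']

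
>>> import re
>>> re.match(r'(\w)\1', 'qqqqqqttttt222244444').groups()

('q',)

The backreference `\1` re-matches whatever the first group consumed, character for character.
`re.match` only tries the pattern at the start of the string.
The match spans [0:2] → 'qq'.
Captured: group 1 = 'q'.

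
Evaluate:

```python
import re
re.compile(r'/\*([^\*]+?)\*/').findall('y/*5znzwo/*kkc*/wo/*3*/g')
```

['kkc', '3']

With a single group, `findall` returns only what that group captured — 2 items.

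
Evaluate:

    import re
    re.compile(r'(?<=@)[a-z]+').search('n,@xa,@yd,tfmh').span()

(3, 5)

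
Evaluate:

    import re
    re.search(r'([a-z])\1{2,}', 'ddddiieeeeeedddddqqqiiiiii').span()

A backreference is literal: `\1` must see the identical characters the first group matched.
The match spans [0:4] → 'dddd'.

(0, 4)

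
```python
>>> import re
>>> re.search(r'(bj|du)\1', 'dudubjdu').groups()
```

('du',)

`\1` is not a pattern — it's the concrete string captured by group 1, re-applied verbatim.
`re.search` scans for the first position where the pattern succeeds.
The match spans [0:4] → 'dudu'.
Captured: group 1 = 'du'.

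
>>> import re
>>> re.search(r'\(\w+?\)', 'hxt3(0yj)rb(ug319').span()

`re.search` tries every starting position until one works.
The match spans [4:9] → '(0yj)'.

(4, 9)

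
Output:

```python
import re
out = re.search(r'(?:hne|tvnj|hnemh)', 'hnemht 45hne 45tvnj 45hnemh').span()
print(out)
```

(0, 3)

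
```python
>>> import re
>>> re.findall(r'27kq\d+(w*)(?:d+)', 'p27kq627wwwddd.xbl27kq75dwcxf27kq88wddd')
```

['www', '', 'w']

Because there's exactly one group, `findall` drops the full match and keeps group 1 from each hit.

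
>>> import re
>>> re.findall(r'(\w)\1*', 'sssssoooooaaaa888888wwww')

['s', 'o', 'a', '8', 'w']

After group 1 captures some text, `\1` only succeeds where that same text appears again.
With a single group, `findall` returns only what that group captured — 5 items.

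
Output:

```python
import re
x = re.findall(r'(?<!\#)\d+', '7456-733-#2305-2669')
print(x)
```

['7456', '733', '305', '2669']

A negative assertion filters positions out without eating any characters.
Walking the string: at [0:4] → '7456'; at [5:8] → '733'; at [11:14] → '305'; at [15:19] → '2669'.
No capturing groups, so `findall` returns the 4 full match strings.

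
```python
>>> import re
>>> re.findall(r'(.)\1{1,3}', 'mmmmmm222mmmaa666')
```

['m', 'm', '2', 'm', 'a', '6']

A backreference is literal: `\1` must see the identical characters the first group matched.
With a single group, `findall` returns only what that group captured — 6 items.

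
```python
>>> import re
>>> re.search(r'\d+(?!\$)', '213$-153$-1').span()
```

The negative lookahead/lookbehind blocks any match where the forbidden context is present.
`re.search` scans for the first position where the pattern succeeds.
The match spans [0:2] → '21'.

(0, 2)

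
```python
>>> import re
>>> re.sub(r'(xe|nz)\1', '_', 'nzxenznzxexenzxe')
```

'nzxe__nzxe'

`\1` has to match the exact text group 1 already captured.
Matches: at [4:8] → 'nznz'; at [8:12] → 'xexe'.
Each match is replaced by '_'.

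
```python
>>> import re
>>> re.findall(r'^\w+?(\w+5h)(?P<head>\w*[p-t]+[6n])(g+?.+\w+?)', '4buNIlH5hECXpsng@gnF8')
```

The pattern matches anchored at the start of the string; then one or more of a word character (lazy); then one or more of a word character, then the literal '5h' (captured); then zero or more of a word character, then one or more of a character in [p-t], then one of [6n] (captured as 'head'); then one or more of the literal 'g' (lazy), then one or more of any character, then one or more of a word character (lazy) (captured).
With the lazy modifier that quantifier settles for the fewest repetitions that let the rest of the pattern succeed (the atoms after it are unaffected and can still be greedy).
Walking the string: at [0:21] match '4buNIlH5hECXpsng@gnF8', groups = ('buNIlH5h', 'ECXpsn', 'g@gnF8').
Multiple groups make `findall` return tuples — one 3-tuple for the one match.

[('buNIlH5h', 'ECXpsn', 'g@gnF8')]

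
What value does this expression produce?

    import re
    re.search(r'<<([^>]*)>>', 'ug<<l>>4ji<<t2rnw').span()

(2, 7)

The match spans [2:7] → '<<l>>'.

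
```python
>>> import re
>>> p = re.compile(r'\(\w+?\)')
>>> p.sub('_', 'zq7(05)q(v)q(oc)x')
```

'zq7_q_q_x'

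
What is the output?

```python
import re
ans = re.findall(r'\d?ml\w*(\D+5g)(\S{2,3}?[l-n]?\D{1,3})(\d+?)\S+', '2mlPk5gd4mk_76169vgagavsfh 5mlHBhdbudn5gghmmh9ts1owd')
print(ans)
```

With the lazy modifier that quantifier settles for the fewest repetitions that let the rest of the pattern succeed (the atoms after it are unaffected and can still be greedy).
3 groups means each result is a tuple of 3 captured strings — 2 here.

[('k5g', 'd4mk_', '7'), ('n5g', 'ghmmh', '9')]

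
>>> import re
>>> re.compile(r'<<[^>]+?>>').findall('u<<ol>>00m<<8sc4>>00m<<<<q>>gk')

['<<ol>>', '<<8sc4>>', '<<<<q>>']

Matches: at [1:7] → '<<ol>>'; at [10:18] → '<<8sc4>>'; at [21:28] → '<<<<q>>'.
`findall` yields the raw match text (3 of them) because the pattern has no groups.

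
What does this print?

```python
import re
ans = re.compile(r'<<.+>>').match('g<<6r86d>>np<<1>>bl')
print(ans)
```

None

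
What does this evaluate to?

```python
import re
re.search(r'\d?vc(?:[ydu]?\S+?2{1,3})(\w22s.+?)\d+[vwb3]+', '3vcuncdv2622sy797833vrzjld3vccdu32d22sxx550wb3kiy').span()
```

(0, 21)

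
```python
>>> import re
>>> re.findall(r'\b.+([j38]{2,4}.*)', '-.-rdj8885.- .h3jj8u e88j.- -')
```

The pattern matches a word boundary (`\b`, zero-width); then one or more of any character; then 2 to 4 of one of [j38], then zero or more of any character (captured).
Matches: at [3:29] match 'rdj8885.- .h3jj8u e88j.- -', group 1 = '8j.- -'.
With a single group, `findall` returns only what that group captured — 1 item.

['8j.- -']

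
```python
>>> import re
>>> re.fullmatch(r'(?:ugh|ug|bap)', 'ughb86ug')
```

None

`fullmatch` succeeds only if the pattern covers the string from start to end.
Here there's no way to consume every character, so the call returns None.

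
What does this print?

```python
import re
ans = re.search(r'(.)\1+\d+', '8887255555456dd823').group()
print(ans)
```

8887255555456

After group 1 captures some text, `\1` only succeeds where that same text appears again.
`search` walks the string left to right and returns the first match it finds.
The match spans [0:13] → '8887255555456'.
Captured: group 1 = '8'.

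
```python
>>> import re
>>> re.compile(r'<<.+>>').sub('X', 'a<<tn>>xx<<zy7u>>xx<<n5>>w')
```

'aXw'

Matches: at [1:25] → '<<tn>>xx<<zy7u>>xx<<n5>>'.
`sub` substitutes 'X' at each match site.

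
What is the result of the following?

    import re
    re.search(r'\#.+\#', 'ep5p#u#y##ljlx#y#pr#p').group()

'#u#y##ljlx#y#pr#'

The match spans [4:20] → '#u#y##ljlx#y#pr#'.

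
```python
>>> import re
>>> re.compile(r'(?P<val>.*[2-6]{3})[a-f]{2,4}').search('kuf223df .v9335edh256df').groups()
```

('kuf223df .v9335edh256',)

The match spans [0:23] → 'kuf223df .v9335edh256df'.
Captured: group 1 = 'kuf223df .v9335edh256'.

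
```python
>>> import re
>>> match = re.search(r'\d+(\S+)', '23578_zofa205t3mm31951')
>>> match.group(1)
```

'_zofa205t3mm31951'

This matches one or more of a digit; then one or more of a non-whitespace character (captured).
`search` walks the string left to right and returns the first match it finds.
The match spans [0:22] → '23578_zofa205t3mm31951'.
Captured: group 1 = '_zofa205t3mm31951'.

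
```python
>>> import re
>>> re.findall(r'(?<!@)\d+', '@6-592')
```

['592']

The negative lookahead/lookbehind blocks any match where the forbidden context is present.
With no groups in the pattern, `findall` gives back each whole match — 1 here.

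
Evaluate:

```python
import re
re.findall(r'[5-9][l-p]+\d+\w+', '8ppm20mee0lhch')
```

['8ppm20mee0lhch']

This matches a character in [5-9], then one or more of a character in [l-p], then one or more of a digit; then one or more of a word character.
Walking the string: at [0:14] → '8ppm20mee0lhch'.
No capturing groups, so `findall` returns the 1 full match string.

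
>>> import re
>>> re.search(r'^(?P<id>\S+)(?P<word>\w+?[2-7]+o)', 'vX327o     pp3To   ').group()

'vX327o'

The match spans [0:6] → 'vX327o'.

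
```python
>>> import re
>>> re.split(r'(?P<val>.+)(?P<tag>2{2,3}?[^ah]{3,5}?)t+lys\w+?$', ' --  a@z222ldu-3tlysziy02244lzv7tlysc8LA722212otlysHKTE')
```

['', ' --  a@z222ldu-3tlysziy02244lzv7tlysc8LA72', '2212o', '']

The pattern matches one or more of any character (captured as 'val'); then 2 to 3 of the literal '2' (lazy), then 3 to 5 of any character except [ah] (lazy) (captured as 'tag'); then one or more of the literal 't', then the literal 'lys', then one or more of a word character (lazy); then anchored at the end.
The group in the pattern means `split` returns the separators' captures alongside the pieces.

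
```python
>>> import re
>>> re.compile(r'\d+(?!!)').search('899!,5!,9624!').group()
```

'89'

Because the assertion is negative and zero-width, positions next to the forbidden text are skipped.
The match spans [0:2] → '89'.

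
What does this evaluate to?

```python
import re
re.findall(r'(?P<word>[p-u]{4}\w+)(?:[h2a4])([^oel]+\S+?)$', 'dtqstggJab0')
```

[('tqstggJ', 'b0')]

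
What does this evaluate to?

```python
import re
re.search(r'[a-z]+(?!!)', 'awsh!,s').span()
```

(0, 3)

The negative lookahead/lookbehind blocks any match where the forbidden context is present.
The match spans [0:3] → 'aws'.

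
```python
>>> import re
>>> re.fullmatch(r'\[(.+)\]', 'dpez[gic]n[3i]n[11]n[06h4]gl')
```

None

`fullmatch` succeeds only if the pattern covers the string from start to end.
Here there's no way to consume every character, so the call returns None.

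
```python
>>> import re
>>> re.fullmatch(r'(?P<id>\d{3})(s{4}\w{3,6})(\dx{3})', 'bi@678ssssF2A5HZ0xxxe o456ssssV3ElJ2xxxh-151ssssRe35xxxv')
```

None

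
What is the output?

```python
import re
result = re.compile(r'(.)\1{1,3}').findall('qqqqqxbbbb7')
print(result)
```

A backreference is literal: `\1` must see the identical characters the first group matched.
With a single group, `findall` returns only what that group captured — 2 items.

['q', 'b']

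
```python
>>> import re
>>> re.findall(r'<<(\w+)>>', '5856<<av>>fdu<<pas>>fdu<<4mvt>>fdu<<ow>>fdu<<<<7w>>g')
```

['av', 'pas', '4mvt', 'ow', '7w']

Matches: at [4:10] match '<<av>>', group 1 = 'av'; at [13:20] match '<<pas>>', group 1 = 'pas'; at [23:31] match '<<4mvt>>', group 1 = '4mvt'; at [34:40] match '<<ow>>', group 1 = 'ow'; at [45:51] match '<<7w>>', group 1 = '7w'.
One capturing group, so `findall` returns just the captured substring from each match — 5 in all.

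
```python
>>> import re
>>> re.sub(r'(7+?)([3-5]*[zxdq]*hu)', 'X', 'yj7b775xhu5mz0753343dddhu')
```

The pattern matches one or more of a literal '7' (lazy) (captured); then zero or more of a character in [3-5], then zero or more of one of [zxdq], then the literal 'hu' (captured).
Each match is replaced by 'X'.

'yj7bX5mz0X'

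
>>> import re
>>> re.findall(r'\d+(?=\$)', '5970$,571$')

['5970', '571']

The positive lookaround only admits positions where the adjacent text matches; those characters stay outside the span.
No capturing groups, so `findall` returns the 2 full match strings.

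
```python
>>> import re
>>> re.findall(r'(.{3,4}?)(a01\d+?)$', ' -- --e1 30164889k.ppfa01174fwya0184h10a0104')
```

[('4h10', 'a0104')]

Multiple groups make `findall` return tuples — one 2-tuple for the one match.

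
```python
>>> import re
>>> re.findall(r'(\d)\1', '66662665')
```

The backreference `\1` re-matches whatever the first group consumed, character for character.
Walking the string: at [0:2] match '66', group 1 = '6'; at [2:4] match '66', group 1 = '6'; at [5:7] match '66', group 1 = '6'.
One capturing group, so `findall` returns just the captured substring from each match — 3 in all.

['6', '6', '6']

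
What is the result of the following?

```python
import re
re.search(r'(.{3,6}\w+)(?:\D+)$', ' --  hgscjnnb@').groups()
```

(' --  hgscjnnb',)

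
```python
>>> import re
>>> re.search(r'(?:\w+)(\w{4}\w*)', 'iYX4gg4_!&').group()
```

'iYX4gg4_'

The pattern matches one or more of a word character (non-capturing group); then exactly 4 of a word character, then zero or more of a word character (captured).
`search` walks the string left to right and returns the first match it finds.
The match spans [0:8] → 'iYX4gg4_'.
Captured: group 1 = 'gg4_'.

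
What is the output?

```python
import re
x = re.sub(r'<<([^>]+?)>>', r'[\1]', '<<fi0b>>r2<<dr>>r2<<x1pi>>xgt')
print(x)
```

[fi0b]r2[dr]r2[x1pi]xgt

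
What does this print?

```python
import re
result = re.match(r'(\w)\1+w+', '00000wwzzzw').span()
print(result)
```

`\1` has to match the exact text group 1 already captured.
`re.match` only tries the pattern at the start of the string.
The match spans [0:7] → '00000ww'.
Captured: group 1 = '0'.

(0, 7)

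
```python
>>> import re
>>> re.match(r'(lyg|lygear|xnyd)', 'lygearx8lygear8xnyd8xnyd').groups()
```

('lyg',)

The match spans [0:3] → 'lyg'.
Captured: group 1 = 'lyg'.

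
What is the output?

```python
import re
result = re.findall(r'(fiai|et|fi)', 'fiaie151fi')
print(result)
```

Alternation isn't longest-match — the leftmost alternative that fits at this position is chosen.
Walking the string: at [0:4] match 'fiai', group 1 = 'fiai'; at [8:10] match 'fi', group 1 = 'fi'.
Because there's exactly one group, `findall` drops the full match and keeps group 1 from each hit.

['fiai', 'fi']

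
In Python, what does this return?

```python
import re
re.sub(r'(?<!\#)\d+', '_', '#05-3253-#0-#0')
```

'#0_-_-#0-#0'

Because the assertion is negative and zero-width, positions next to the forbidden text are skipped.
`sub` substitutes '_' at each match site.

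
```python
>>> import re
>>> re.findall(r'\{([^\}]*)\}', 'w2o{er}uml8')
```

Scanning left to right: at [3:7] match '{er}', group 1 = 'er'.
`findall` collects group 1 from the one match (1 total).

['er']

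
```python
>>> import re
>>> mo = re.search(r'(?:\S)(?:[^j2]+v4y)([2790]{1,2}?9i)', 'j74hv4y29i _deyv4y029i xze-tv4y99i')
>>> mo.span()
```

(0, 10)

Pattern: a non-whitespace character (non-capturing group); then one or more of any character except [j2], then the literal 'v4y' (non-capturing group); then 1 to 2 of one of [2790] (lazy), then the literal '9i' (captured).
The match spans [0:10] → 'j74hv4y29i'.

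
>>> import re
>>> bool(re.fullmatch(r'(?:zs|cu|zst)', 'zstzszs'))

False

`re.fullmatch` requires the pattern to consume the entire string.
Here the pattern can't cover the whole string, so the call returns None, and `bool(None)` is False.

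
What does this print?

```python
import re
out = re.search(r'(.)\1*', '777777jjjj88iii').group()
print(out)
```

777777

`\1` has to match the exact text group 1 already captured.
The match spans [0:6] → '777777'.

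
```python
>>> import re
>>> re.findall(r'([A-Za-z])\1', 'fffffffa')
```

A backreference is literal: `\1` must see the identical characters the first group matched.
Matches: at [0:2] match 'ff', group 1 = 'f'; at [2:4] match 'ff', group 1 = 'f'; at [4:6] match 'ff', group 1 = 'f'.
`findall` collects group 1 from each match (3 total).

['f', 'f', 'f']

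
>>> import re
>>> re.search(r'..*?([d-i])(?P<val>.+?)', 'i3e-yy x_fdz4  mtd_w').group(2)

'-'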